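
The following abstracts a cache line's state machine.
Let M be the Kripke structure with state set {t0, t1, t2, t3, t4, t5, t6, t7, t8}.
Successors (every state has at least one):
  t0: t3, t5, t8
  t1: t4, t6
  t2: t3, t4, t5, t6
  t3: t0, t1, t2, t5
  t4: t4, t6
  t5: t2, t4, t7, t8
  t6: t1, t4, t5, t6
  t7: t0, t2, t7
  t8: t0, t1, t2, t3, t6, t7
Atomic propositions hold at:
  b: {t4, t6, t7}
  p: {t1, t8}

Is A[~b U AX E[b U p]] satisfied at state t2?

Sat(~b) = {t0, t1, t2, t3, t5, t8}
E[b U p]: least fixpoint, start Z0 = Sat(p) = {t1, t8}, add states in Sat(b) with some successor in Z. Z1 = {t1, t6, t8}; Z2 = {t1, t4, t6, t8}; fixed.
Sat(E[b U p]) = {t1, t4, t6, t8}
Sat(AX E[b U p]) = {s : every successor in {t1, t4, t6, t8}} = {t1, t4}
A[~b U AX E[b U p]]: least fixpoint, start Z0 = Sat(AX E[b U p]) = {t1, t4}, add states in Sat(~b) with every successor in Z. Already a fixed point.
Sat(A[~b U AX E[b U p]]) = {t1, t4}
t2 ∉ Sat(A[~b U AX E[b U p]]) = {t1, t4}, so the formula does not hold at t2.

No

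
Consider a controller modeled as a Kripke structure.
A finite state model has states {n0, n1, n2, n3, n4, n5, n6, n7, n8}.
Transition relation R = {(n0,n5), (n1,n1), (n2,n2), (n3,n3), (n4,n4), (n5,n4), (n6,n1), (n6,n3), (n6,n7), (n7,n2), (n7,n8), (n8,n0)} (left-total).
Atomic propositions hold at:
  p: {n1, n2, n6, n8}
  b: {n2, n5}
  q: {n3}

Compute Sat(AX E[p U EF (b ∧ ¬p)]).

{n0, n8}

Sat(¬p) = {n0, n3, n4, n5, n7}
Sat(b ∧ ¬p) = {n5}
EF (b ∧ ¬p): least fixpoint, start Z0 = {n5}, add states with some successor in Z. Z1 = {n0, n5}; Z2 = {n0, n5, n8}; Z3 = {n0, n5, n7, n8}; Z4 = {n0, n5, n6, n7, n8}; fixed.
Sat(EF (b ∧ ¬p)) = {n0, n5, n6, n7, n8}
E[p U EF (b ∧ ¬p)]: least fixpoint, start Z0 = Sat(EF (b ∧ ¬p)) = {n0, n5, n6, n7, n8}, add states in Sat(p) with some successor in Z. Already a fixed point.
Sat(E[p U EF (b ∧ ¬p)]) = {n0, n5, n6, n7, n8}
Sat(AX E[p U EF (b ∧ ¬p)]) = {s : every successor in {n0, n5, n6, n7, n8}} = {n0, n8}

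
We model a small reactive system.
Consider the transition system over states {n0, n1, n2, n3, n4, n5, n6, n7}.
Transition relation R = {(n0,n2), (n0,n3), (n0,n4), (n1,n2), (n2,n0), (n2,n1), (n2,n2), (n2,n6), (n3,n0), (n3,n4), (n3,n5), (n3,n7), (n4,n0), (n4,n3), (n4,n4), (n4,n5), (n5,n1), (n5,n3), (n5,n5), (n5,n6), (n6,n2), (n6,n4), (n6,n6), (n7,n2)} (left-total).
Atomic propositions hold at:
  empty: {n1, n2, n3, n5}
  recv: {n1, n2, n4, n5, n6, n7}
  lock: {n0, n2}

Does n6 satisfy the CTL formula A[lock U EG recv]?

EG recv: greatest fixpoint, start Z0 = {n1, n2, n4, n5, n6, n7}, keep only states in Sat with some successor in Z. Already a fixed point.
Sat(EG recv) = {n1, n2, n4, n5, n6, n7}
A[lock U EG recv]: least fixpoint, start Z0 = Sat(EG recv) = {n1, n2, n4, n5, n6, n7}, add states in Sat(lock) with every successor in Z. Already a fixed point.
Sat(A[lock U EG recv]) = {n1, n2, n4, n5, n6, n7}
n6 ∈ Sat(A[lock U EG recv]) = {n1, n2, n4, n5, n6, n7}, so the formula holds at n6.

Yes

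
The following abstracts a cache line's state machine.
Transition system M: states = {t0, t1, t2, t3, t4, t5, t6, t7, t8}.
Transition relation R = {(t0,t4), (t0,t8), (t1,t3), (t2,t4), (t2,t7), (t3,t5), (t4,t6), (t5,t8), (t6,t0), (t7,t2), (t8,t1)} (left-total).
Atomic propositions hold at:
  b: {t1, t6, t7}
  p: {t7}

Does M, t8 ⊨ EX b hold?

Yes

Sat(EX b) = {s : some successor in {t1, t6, t7}} = {t2, t4, t8}
t8 ∈ Sat(EX b) = {t2, t4, t8}, so the formula holds at t8.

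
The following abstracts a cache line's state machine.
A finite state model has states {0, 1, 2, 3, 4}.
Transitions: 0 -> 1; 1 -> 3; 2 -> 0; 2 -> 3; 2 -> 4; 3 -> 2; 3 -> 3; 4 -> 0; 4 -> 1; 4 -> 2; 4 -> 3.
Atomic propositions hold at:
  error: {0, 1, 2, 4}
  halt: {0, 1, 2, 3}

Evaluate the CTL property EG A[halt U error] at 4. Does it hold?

A[halt U error]: least fixpoint, start Z0 = Sat(error) = {0, 1, 2, 4}, add states in Sat(halt) with every successor in Z. Already a fixed point.
Sat(A[halt U error]) = {0, 1, 2, 4}
EG A[halt U error]: greatest fixpoint, start Z0 = {0, 1, 2, 4}, keep only states in Sat with some successor in Z. Z1 = {0, 2, 4}; Z2 = {2, 4}; fixed.
Sat(EG A[halt U error]) = {2, 4}
4 ∈ Sat(EG A[halt U error]) = {2, 4}, so the formula holds at 4.

Yes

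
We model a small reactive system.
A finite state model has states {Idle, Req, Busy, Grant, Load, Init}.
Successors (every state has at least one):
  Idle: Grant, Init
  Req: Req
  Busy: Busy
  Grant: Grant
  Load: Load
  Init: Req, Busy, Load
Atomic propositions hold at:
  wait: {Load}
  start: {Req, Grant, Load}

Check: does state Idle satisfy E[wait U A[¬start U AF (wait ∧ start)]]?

No

Sat(¬start) = {Idle, Busy, Init}
Sat(wait ∧ start) = {Load}
AF (wait ∧ start): least fixpoint, start Z0 = {Load}, add states with every successor in Z. Already a fixed point.
Sat(AF (wait ∧ start)) = {Load}
A[¬start U AF (wait ∧ start)]: least fixpoint, start Z0 = Sat(AF (wait ∧ start)) = {Load}, add states in Sat(¬start) with every successor in Z. Already a fixed point.
Sat(A[¬start U AF (wait ∧ start)]) = {Load}
E[wait U A[¬start U AF (wait ∧ start)]]: least fixpoint, start Z0 = Sat(A[¬start U AF (wait ∧ start)]) = {Load}, add states in Sat(wait) with some successor in Z. Already a fixed point.
Sat(E[wait U A[¬start U AF (wait ∧ start)]]) = {Load}
Idle ∉ Sat(E[wait U A[¬start U AF (wait ∧ start)]]) = {Load}, so the formula does not hold at Idle.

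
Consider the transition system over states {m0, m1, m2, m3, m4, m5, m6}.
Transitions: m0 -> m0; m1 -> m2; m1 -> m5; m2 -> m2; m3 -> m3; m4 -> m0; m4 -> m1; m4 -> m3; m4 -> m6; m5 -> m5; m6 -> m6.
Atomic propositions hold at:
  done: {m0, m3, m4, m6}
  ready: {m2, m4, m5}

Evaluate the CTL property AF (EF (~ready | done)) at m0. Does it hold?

Sat(~ready) = {m0, m1, m3, m6}
Sat(~ready | done) = {m0, m1, m3, m4, m6}
EF (~ready | done): least fixpoint, start Z0 = {m0, m1, m3, m4, m6}, add states with some successor in Z. Already a fixed point.
Sat(EF (~ready | done)) = {m0, m1, m3, m4, m6}
AF (EF (~ready | done)): least fixpoint, start Z0 = {m0, m1, m3, m4, m6}, add states with every successor in Z. Already a fixed point.
Sat(AF (EF (~ready | done))) = {m0, m1, m3, m4, m6}
m0 ∈ Sat(AF (EF (~ready | done))) = {m0, m1, m3, m4, m6}, so the formula holds at m0.

Yes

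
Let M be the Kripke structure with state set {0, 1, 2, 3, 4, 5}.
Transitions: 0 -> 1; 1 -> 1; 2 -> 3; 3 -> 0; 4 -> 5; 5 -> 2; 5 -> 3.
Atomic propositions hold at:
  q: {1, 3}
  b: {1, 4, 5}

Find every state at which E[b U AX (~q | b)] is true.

{0, 1, 3, 4, 5}

Sat(~q) = {0, 2, 4, 5}
Sat(~q | b) = {0, 1, 2, 4, 5}
Sat(AX (~q | b)) = {s : every successor in {0, 1, 2, 4, 5}} = {0, 1, 3, 4}
E[b U AX (~q | b)]: least fixpoint, start Z0 = Sat(AX (~q | b)) = {0, 1, 3, 4}, add states in Sat(b) with some successor in Z. Z1 = {0, 1, 3, 4, 5}; fixed.
Sat(E[b U AX (~q | b)]) = {0, 1, 3, 4, 5}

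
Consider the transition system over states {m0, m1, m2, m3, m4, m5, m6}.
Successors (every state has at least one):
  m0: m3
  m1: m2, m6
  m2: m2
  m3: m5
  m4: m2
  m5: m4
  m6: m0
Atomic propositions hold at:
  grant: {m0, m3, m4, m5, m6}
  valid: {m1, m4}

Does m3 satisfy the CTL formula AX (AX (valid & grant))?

Yes

Sat(valid & grant) = {m4}
Sat(AX (valid & grant)) = {s : every successor in {m4}} = {m5}
Sat(AX (AX (valid & grant))) = {s : every successor in {m5}} = {m3}
m3 ∈ Sat(AX (AX (valid & grant))) = {m3}, so the formula holds at m3.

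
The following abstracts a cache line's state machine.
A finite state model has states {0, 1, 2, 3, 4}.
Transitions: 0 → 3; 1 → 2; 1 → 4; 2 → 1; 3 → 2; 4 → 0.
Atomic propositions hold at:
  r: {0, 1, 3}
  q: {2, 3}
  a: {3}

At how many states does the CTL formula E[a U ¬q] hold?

Sat(¬q) = {0, 1, 4}
E[a U ¬q]: least fixpoint, start Z0 = Sat(¬q) = {0, 1, 4}, add states in Sat(a) with some successor in Z. Already a fixed point.
Sat(E[a U ¬q]) = {0, 1, 4}
|Sat(E[a U ¬q])| = |{0, 1, 4}| = 3.

3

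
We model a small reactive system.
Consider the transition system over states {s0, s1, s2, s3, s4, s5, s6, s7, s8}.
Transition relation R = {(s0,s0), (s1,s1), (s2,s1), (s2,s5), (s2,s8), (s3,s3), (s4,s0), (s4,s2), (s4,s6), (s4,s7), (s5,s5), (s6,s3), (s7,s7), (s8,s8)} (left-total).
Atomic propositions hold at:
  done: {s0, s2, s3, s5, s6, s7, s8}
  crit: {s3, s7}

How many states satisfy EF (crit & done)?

4

Sat(crit & done) = {s3, s7}
EF (crit & done): least fixpoint, start Z0 = {s3, s7}, add states with some successor in Z. Z1 = {s3, s4, s6, s7}; fixed.
Sat(EF (crit & done)) = {s3, s4, s6, s7}
|Sat(EF (crit & done))| = |{s3, s4, s6, s7}| = 4.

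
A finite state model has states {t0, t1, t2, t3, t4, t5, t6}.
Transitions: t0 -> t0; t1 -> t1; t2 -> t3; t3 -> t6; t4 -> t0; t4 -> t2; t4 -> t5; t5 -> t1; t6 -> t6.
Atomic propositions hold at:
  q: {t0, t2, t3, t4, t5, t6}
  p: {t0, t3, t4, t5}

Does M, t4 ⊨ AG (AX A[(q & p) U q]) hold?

No

Sat(q & p) = {t0, t3, t4, t5}
A[(q & p) U q]: least fixpoint, start Z0 = Sat(q) = {t0, t2, t3, t4, t5, t6}, add states in Sat(q & p) with every successor in Z. Already a fixed point.
Sat(A[(q & p) U q]) = {t0, t2, t3, t4, t5, t6}
Sat(AX A[(q & p) U q]) = {s : every successor in {t0, t2, t3, t4, t5, t6}} = {t0, t2, t3, t4, t6}
AG (AX A[(q & p) U q]): greatest fixpoint, start Z0 = {t0, t2, t3, t4, t6}, keep only states in Sat with every successor in Z. Z1 = {t0, t2, t3, t6}; fixed.
Sat(AG (AX A[(q & p) U q])) = {t0, t2, t3, t6}
t4 ∉ Sat(AG (AX A[(q & p) U q])) = {t0, t2, t3, t6}, so the formula does not hold at t4.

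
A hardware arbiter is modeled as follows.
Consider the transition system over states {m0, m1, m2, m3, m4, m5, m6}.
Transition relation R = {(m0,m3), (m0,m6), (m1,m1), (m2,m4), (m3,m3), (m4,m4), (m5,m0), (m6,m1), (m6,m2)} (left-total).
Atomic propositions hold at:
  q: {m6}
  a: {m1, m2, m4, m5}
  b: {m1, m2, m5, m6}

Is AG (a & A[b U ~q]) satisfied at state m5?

Sat(~q) = {m0, m1, m2, m3, m4, m5}
A[b U ~q]: least fixpoint, start Z0 = Sat(~q) = {m0, m1, m2, m3, m4, m5}, add states in Sat(b) with every successor in Z. Z1 = {m0, m1, m2, m3, m4, m5, m6}; fixed.
Sat(A[b U ~q]) = {m0, m1, m2, m3, m4, m5, m6}
Sat(a & A[b U ~q]) = {m1, m2, m4, m5}
AG (a & A[b U ~q]): greatest fixpoint, start Z0 = {m1, m2, m4, m5}, keep only states in Sat with every successor in Z. Z1 = {m1, m2, m4}; fixed.
Sat(AG (a & A[b U ~q])) = {m1, m2, m4}
m5 ∉ Sat(AG (a & A[b U ~q])) = {m1, m2, m4}, so the formula does not hold at m5.

No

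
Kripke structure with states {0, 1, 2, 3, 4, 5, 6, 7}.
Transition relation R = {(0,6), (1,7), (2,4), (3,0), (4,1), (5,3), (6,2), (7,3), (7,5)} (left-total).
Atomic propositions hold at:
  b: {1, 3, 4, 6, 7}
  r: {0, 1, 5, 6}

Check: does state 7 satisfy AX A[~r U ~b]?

Yes

Sat(~r) = {2, 3, 4, 7}
Sat(~b) = {0, 2, 5}
A[~r U ~b]: least fixpoint, start Z0 = Sat(~b) = {0, 2, 5}, add states in Sat(~r) with every successor in Z. Z1 = {0, 2, 3, 5}; Z2 = {0, 2, 3, 5, 7}; fixed.
Sat(A[~r U ~b]) = {0, 2, 3, 5, 7}
Sat(AX A[~r U ~b]) = {s : every successor in {0, 2, 3, 5, 7}} = {1, 3, 5, 6, 7}
7 ∈ Sat(AX A[~r U ~b]) = {1, 3, 5, 6, 7}, so the formula holds at 7.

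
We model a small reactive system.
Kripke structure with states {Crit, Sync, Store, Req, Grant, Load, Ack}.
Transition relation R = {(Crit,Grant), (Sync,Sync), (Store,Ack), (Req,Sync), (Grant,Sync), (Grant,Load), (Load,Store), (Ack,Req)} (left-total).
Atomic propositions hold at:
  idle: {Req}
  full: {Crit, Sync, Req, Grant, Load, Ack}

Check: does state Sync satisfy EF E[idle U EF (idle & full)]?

No

Sat(idle & full) = {Req}
EF (idle & full): least fixpoint, start Z0 = {Req}, add states with some successor in Z. Z1 = {Req, Ack}; Z2 = {Store, Req, Ack}; Z3 = {Store, Req, Load, Ack}; Z4 = {Store, Req, Grant, Load, Ack}; Z5 = {Crit, Store, Req, Grant, Load, Ack}; fixed.
Sat(EF (idle & full)) = {Crit, Store, Req, Grant, Load, Ack}
E[idle U EF (idle & full)]: least fixpoint, start Z0 = Sat(EF (idle & full)) = {Crit, Store, Req, Grant, Load, Ack}, add states in Sat(idle) with some successor in Z. Already a fixed point.
Sat(E[idle U EF (idle & full)]) = {Crit, Store, Req, Grant, Load, Ack}
EF E[idle U EF (idle & full)]: least fixpoint, start Z0 = {Crit, Store, Req, Grant, Load, Ack}, add states with some successor in Z. Already a fixed point.
Sat(EF E[idle U EF (idle & full)]) = {Crit, Store, Req, Grant, Load, Ack}
Sync ∉ Sat(EF E[idle U EF (idle & full)]) = {Crit, Store, Req, Grant, Load, Ack}, so the formula does not hold at Sync.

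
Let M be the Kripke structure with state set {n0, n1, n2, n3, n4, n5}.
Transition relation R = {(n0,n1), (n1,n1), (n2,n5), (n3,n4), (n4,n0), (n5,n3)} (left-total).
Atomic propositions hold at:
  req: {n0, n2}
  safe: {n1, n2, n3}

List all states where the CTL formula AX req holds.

{n4}

Sat(AX req) = {s : every successor in {n0, n2}} = {n4}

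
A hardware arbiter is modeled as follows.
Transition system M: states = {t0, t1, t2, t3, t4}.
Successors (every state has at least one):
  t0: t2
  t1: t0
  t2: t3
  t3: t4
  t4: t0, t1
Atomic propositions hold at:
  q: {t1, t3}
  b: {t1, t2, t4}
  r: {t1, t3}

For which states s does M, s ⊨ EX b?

Sat(EX b) = {s : some successor in {t1, t2, t4}} = {t0, t3, t4}

{t0, t3, t4}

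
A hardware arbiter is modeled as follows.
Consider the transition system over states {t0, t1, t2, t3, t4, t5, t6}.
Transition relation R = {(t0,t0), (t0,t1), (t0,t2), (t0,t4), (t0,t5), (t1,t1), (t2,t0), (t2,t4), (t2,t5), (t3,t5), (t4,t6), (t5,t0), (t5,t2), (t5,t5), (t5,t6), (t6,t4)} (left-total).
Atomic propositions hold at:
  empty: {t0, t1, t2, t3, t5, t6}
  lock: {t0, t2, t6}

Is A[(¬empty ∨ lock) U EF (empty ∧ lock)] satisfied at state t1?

Sat(¬empty) = {t4}
Sat(¬empty ∨ lock) = {t0, t2, t4, t6}
Sat(empty ∧ lock) = {t0, t2, t6}
EF (empty ∧ lock): least fixpoint, start Z0 = {t0, t2, t6}, add states with some successor in Z. Z1 = {t0, t2, t4, t5, t6}; Z2 = {t0, t2, t3, t4, t5, t6}; fixed.
Sat(EF (empty ∧ lock)) = {t0, t2, t3, t4, t5, t6}
A[(¬empty ∨ lock) U EF (empty ∧ lock)]: least fixpoint, start Z0 = Sat(EF (empty ∧ lock)) = {t0, t2, t3, t4, t5, t6}, add states in Sat(¬empty ∨ lock) with every successor in Z. Already a fixed point.
Sat(A[(¬empty ∨ lock) U EF (empty ∧ lock)]) = {t0, t2, t3, t4, t5, t6}
t1 ∉ Sat(A[(¬empty ∨ lock) U EF (empty ∧ lock)]) = {t0, t2, t3, t4, t5, t6}, so the formula does not hold at t1.

No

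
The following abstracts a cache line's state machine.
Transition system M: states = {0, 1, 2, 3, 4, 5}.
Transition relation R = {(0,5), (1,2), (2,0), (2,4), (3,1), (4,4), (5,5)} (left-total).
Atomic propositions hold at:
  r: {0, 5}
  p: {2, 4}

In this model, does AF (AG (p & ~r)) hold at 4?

Sat(~r) = {1, 2, 3, 4}
Sat(p & ~r) = {2, 4}
AG (p & ~r): greatest fixpoint, start Z0 = {2, 4}, keep only states in Sat with every successor in Z. Z1 = {4}; fixed.
Sat(AG (p & ~r)) = {4}
AF (AG (p & ~r)): least fixpoint, start Z0 = {4}, add states with every successor in Z. Already a fixed point.
Sat(AF (AG (p & ~r))) = {4}
4 ∈ Sat(AF (AG (p & ~r))) = {4}, so the formula holds at 4.

Yes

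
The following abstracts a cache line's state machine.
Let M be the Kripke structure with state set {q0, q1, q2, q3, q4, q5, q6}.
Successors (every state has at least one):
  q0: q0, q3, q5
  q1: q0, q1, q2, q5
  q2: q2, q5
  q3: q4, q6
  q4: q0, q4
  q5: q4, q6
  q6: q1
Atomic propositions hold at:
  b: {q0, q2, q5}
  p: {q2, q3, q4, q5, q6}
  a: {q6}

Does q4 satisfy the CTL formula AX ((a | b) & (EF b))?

No

Sat(a | b) = {q0, q2, q5, q6}
EF b: least fixpoint, start Z0 = {q0, q2, q5}, add states with some successor in Z. Z1 = {q0, q1, q2, q4, q5}; Z2 = {q0, q1, q2, q3, q4, q5, q6}; fixed.
Sat(EF b) = {q0, q1, q2, q3, q4, q5, q6}
Sat((a | b) & (EF b)) = {q0, q2, q5, q6}
Sat(AX ((a | b) & (EF b))) = {s : every successor in {q0, q2, q5, q6}} = {q2}
q4 ∉ Sat(AX ((a | b) & (EF b))) = {q2}, so the formula does not hold at q4.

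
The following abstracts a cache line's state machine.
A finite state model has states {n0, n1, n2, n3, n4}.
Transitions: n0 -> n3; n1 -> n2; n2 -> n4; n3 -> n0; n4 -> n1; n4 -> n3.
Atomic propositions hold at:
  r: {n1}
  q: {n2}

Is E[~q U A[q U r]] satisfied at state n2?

No

Sat(~q) = {n0, n1, n3, n4}
A[q U r]: least fixpoint, start Z0 = Sat(r) = {n1}, add states in Sat(q) with every successor in Z. Already a fixed point.
Sat(A[q U r]) = {n1}
E[~q U A[q U r]]: least fixpoint, start Z0 = Sat(A[q U r]) = {n1}, add states in Sat(~q) with some successor in Z. Z1 = {n1, n4}; fixed.
Sat(E[~q U A[q U r]]) = {n1, n4}
n2 ∉ Sat(E[~q U A[q U r]]) = {n1, n4}, so the formula does not hold at n2.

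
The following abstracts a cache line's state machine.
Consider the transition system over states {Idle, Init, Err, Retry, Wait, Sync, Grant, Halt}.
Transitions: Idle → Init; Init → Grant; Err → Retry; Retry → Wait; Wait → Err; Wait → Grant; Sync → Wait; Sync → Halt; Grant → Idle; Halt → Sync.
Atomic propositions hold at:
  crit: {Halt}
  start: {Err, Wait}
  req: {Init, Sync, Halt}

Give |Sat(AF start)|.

AF start: least fixpoint, start Z0 = {Err, Wait}, add states with every successor in Z. Z1 = {Err, Retry, Wait}; fixed.
Sat(AF start) = {Err, Retry, Wait}
|Sat(AF start)| = |{Err, Retry, Wait}| = 3.

3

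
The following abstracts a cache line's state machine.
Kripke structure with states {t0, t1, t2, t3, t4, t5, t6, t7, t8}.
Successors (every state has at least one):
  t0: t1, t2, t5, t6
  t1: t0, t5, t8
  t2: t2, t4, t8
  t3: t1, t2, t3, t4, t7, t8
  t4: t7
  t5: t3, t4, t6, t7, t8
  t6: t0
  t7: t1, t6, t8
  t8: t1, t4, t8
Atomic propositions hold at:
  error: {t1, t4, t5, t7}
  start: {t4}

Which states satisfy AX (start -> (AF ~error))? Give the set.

Sat(~error) = {t0, t2, t3, t6, t8}
AF ~error: least fixpoint, start Z0 = {t0, t2, t3, t6, t8}, add states with every successor in Z. Already a fixed point.
Sat(AF ~error) = {t0, t2, t3, t6, t8}
Sat(start -> (AF ~error)) = {t0, t1, t2, t3, t5, t6, t7, t8}
Sat(AX (start -> (AF ~error))) = {s : every successor in {t0, t1, t2, t3, t5, t6, t7, t8}} = {t0, t1, t4, t6, t7}

{t0, t1, t4, t6, t7}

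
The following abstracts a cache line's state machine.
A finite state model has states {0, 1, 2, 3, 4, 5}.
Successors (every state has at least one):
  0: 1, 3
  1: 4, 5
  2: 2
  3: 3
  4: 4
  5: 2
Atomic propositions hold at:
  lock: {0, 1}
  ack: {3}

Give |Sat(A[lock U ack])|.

1

A[lock U ack]: least fixpoint, start Z0 = Sat(ack) = {3}, add states in Sat(lock) with every successor in Z. Already a fixed point.
Sat(A[lock U ack]) = {3}
|Sat(A[lock U ack])| = |{3}| = 1.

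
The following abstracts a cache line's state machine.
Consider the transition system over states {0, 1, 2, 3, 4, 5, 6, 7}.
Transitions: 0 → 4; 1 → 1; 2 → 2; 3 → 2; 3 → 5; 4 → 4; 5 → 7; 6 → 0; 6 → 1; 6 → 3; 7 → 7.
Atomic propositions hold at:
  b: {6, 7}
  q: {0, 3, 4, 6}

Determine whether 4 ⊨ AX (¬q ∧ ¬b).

No

Sat(¬q) = {1, 2, 5, 7}
Sat(¬b) = {0, 1, 2, 3, 4, 5}
Sat(¬q ∧ ¬b) = {1, 2, 5}
Sat(AX (¬q ∧ ¬b)) = {s : every successor in {1, 2, 5}} = {1, 2, 3}
4 ∉ Sat(AX (¬q ∧ ¬b)) = {1, 2, 3}, so the formula does not hold at 4.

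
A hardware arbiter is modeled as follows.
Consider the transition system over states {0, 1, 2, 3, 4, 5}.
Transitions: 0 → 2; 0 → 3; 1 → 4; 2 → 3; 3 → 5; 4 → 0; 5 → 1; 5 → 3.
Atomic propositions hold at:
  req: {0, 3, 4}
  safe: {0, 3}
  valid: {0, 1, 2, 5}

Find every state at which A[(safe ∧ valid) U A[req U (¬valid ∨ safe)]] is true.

Sat(safe ∧ valid) = {0}
Sat(¬valid) = {3, 4}
Sat(¬valid ∨ safe) = {0, 3, 4}
A[req U (¬valid ∨ safe)]: least fixpoint, start Z0 = Sat((¬valid ∨ safe)) = {0, 3, 4}, add states in Sat(req) with every successor in Z. Already a fixed point.
Sat(A[req U (¬valid ∨ safe)]) = {0, 3, 4}
A[(safe ∧ valid) U A[req U (¬valid ∨ safe)]]: least fixpoint, start Z0 = Sat(A[req U (¬valid ∨ safe)]) = {0, 3, 4}, add states in Sat(safe ∧ valid) with every successor in Z. Already a fixed point.
Sat(A[(safe ∧ valid) U A[req U (¬valid ∨ safe)]]) = {0, 3, 4}

{0, 3, 4}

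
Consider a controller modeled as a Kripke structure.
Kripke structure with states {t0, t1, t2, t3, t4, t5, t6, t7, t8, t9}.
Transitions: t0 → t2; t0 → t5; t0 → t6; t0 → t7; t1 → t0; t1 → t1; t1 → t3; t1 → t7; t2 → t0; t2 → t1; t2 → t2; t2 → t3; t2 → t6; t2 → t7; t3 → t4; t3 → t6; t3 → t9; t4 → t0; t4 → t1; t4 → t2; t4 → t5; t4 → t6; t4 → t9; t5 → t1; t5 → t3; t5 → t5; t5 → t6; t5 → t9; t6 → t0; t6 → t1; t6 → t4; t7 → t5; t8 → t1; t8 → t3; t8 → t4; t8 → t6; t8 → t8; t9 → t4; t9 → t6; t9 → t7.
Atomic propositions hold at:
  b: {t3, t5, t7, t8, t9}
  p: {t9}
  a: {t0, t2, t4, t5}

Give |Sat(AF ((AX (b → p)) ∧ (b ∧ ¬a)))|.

Sat(b → p) = {t0, t1, t2, t4, t6, t9}
Sat(AX (b → p)) = {s : every successor in {t0, t1, t2, t4, t6, t9}} = {t3, t6}
Sat(¬a) = {t1, t3, t6, t7, t8, t9}
Sat(b ∧ ¬a) = {t3, t7, t8, t9}
Sat((AX (b → p)) ∧ (b ∧ ¬a)) = {t3}
AF ((AX (b → p)) ∧ (b ∧ ¬a)): least fixpoint, start Z0 = {t3}, add states with every successor in Z. Already a fixed point.
Sat(AF ((AX (b → p)) ∧ (b ∧ ¬a))) = {t3}
|Sat(AF ((AX (b → p)) ∧ (b ∧ ¬a)))| = |{t3}| = 1.

1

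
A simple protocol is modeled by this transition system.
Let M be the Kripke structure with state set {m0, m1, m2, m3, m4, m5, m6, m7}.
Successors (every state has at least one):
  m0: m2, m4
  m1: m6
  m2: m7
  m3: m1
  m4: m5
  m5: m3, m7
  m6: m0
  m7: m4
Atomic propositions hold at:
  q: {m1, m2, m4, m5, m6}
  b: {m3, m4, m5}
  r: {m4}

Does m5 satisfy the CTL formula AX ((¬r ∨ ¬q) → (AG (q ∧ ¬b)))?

No

Sat(¬r) = {m0, m1, m2, m3, m5, m6, m7}
Sat(¬q) = {m0, m3, m7}
Sat(¬r ∨ ¬q) = {m0, m1, m2, m3, m5, m6, m7}
Sat(¬b) = {m0, m1, m2, m6, m7}
Sat(q ∧ ¬b) = {m1, m2, m6}
AG (q ∧ ¬b): greatest fixpoint, start Z0 = {m1, m2, m6}, keep only states in Sat with every successor in Z. Z1 = {m1}; Z2 = ∅; fixed.
Sat(AG (q ∧ ¬b)) = ∅
Sat((¬r ∨ ¬q) → (AG (q ∧ ¬b))) = {m4}
Sat(AX ((¬r ∨ ¬q) → (AG (q ∧ ¬b)))) = {s : every successor in {m4}} = {m7}
m5 ∉ Sat(AX ((¬r ∨ ¬q) → (AG (q ∧ ¬b)))) = {m7}, so the formula does not hold at m5.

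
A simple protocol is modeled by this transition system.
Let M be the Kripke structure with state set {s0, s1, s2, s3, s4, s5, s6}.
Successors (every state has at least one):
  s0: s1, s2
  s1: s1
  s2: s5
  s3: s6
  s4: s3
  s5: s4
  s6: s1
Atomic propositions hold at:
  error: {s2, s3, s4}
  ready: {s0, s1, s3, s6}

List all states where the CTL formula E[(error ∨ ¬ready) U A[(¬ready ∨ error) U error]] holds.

{s2, s3, s4, s5}

Sat(¬ready) = {s2, s4, s5}
Sat(error ∨ ¬ready) = {s2, s3, s4, s5}
Sat(¬ready ∨ error) = {s2, s3, s4, s5}
A[(¬ready ∨ error) U error]: least fixpoint, start Z0 = Sat(error) = {s2, s3, s4}, add states in Sat(¬ready ∨ error) with every successor in Z. Z1 = {s2, s3, s4, s5}; fixed.
Sat(A[(¬ready ∨ error) U error]) = {s2, s3, s4, s5}
E[(error ∨ ¬ready) U A[(¬ready ∨ error) U error]]: least fixpoint, start Z0 = Sat(A[(¬ready ∨ error) U error]) = {s2, s3, s4, s5}, add states in Sat(error ∨ ¬ready) with some successor in Z. Already a fixed point.
Sat(E[(error ∨ ¬ready) U A[(¬ready ∨ error) U error]]) = {s2, s3, s4, s5}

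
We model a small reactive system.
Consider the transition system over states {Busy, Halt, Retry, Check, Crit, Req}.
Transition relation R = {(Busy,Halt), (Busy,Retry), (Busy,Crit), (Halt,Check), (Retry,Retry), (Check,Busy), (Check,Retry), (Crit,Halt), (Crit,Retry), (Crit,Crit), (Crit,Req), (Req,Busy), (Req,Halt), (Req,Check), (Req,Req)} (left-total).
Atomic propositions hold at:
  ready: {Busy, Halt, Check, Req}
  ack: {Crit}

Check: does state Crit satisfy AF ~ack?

No

Sat(~ack) = {Busy, Halt, Retry, Check, Req}
AF ~ack: least fixpoint, start Z0 = {Busy, Halt, Retry, Check, Req}, add states with every successor in Z. Already a fixed point.
Sat(AF ~ack) = {Busy, Halt, Retry, Check, Req}
Crit ∉ Sat(AF ~ack) = {Busy, Halt, Retry, Check, Req}, so the formula does not hold at Crit.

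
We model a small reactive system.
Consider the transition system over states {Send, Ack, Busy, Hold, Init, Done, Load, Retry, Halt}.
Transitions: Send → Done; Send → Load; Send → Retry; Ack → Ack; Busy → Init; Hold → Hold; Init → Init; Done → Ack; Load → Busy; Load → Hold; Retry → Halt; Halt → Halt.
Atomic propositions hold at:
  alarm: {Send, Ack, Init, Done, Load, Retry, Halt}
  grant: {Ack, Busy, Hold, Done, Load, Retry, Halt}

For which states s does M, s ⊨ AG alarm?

AG alarm: greatest fixpoint, start Z0 = {Send, Ack, Init, Done, Load, Retry, Halt}, keep only states in Sat with every successor in Z. Z1 = {Send, Ack, Init, Done, Retry, Halt}; Z2 = {Ack, Init, Done, Retry, Halt}; fixed.
Sat(AG alarm) = {Ack, Init, Done, Retry, Halt}

{Ack, Init, Done, Retry, Halt}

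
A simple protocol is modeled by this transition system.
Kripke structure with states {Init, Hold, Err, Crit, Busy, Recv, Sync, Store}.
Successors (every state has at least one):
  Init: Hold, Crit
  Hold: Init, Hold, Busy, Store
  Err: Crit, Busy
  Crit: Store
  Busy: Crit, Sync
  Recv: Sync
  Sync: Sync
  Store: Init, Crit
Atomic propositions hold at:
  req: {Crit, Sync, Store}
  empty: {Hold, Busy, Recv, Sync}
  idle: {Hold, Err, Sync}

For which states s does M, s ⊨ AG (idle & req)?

Sat(idle & req) = {Sync}
AG (idle & req): greatest fixpoint, start Z0 = {Sync}, keep only states in Sat with every successor in Z. Already a fixed point.
Sat(AG (idle & req)) = {Sync}

{Sync}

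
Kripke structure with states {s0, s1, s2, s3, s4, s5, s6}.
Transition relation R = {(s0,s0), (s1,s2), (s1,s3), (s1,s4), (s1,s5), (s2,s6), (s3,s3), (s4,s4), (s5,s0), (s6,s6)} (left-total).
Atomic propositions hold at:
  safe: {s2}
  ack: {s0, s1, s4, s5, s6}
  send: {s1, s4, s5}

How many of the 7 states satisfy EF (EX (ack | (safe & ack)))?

Sat(safe & ack) = ∅
Sat(ack | (safe & ack)) = {s0, s1, s4, s5, s6}
Sat(EX (ack | (safe & ack))) = {s : some successor in {s0, s1, s4, s5, s6}} = {s0, s1, s2, s4, s5, s6}
EF (EX (ack | (safe & ack))): least fixpoint, start Z0 = {s0, s1, s2, s4, s5, s6}, add states with some successor in Z. Already a fixed point.
Sat(EF (EX (ack | (safe & ack)))) = {s0, s1, s2, s4, s5, s6}
|Sat(EF (EX (ack | (safe & ack))))| = |{s0, s1, s2, s4, s5, s6}| = 6.

6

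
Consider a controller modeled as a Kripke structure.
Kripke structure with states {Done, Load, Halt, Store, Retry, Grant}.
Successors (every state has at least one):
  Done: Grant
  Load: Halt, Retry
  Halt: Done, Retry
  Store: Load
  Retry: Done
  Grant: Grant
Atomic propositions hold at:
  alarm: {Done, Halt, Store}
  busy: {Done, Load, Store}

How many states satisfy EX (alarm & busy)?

Sat(alarm & busy) = {Done, Store}
Sat(EX (alarm & busy)) = {s : some successor in {Done, Store}} = {Halt, Retry}
|Sat(EX (alarm & busy))| = |{Halt, Retry}| = 2.

2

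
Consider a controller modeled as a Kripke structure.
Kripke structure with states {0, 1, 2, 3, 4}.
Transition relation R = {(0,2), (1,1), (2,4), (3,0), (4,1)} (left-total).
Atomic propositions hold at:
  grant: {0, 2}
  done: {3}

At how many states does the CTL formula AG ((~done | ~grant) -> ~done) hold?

Sat(~done) = {0, 1, 2, 4}
Sat(~grant) = {1, 3, 4}
Sat(~done | ~grant) = {0, 1, 2, 3, 4}
Sat((~done | ~grant) -> ~done) = {0, 1, 2, 4}
AG ((~done | ~grant) -> ~done): greatest fixpoint, start Z0 = {0, 1, 2, 4}, keep only states in Sat with every successor in Z. Already a fixed point.
Sat(AG ((~done | ~grant) -> ~done)) = {0, 1, 2, 4}
|Sat(AG ((~done | ~grant) -> ~done))| = |{0, 1, 2, 4}| = 4.

4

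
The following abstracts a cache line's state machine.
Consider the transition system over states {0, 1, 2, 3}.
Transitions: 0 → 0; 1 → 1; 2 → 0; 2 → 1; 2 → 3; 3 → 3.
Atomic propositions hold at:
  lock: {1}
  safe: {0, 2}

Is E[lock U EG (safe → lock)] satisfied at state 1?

Yes

Sat(safe → lock) = {1, 3}
EG (safe → lock): greatest fixpoint, start Z0 = {1, 3}, keep only states in Sat with some successor in Z. Already a fixed point.
Sat(EG (safe → lock)) = {1, 3}
E[lock U EG (safe → lock)]: least fixpoint, start Z0 = Sat(EG (safe → lock)) = {1, 3}, add states in Sat(lock) with some successor in Z. Already a fixed point.
Sat(E[lock U EG (safe → lock)]) = {1, 3}
1 ∈ Sat(E[lock U EG (safe → lock)]) = {1, 3}, so the formula holds at 1.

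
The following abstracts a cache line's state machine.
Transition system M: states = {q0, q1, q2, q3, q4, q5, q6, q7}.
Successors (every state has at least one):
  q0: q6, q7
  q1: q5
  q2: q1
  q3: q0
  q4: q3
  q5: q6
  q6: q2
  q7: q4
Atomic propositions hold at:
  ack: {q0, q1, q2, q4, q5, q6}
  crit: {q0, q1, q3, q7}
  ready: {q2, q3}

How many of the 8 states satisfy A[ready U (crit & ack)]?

Sat(crit & ack) = {q0, q1}
A[ready U (crit & ack)]: least fixpoint, start Z0 = Sat((crit & ack)) = {q0, q1}, add states in Sat(ready) with every successor in Z. Z1 = {q0, q1, q2, q3}; fixed.
Sat(A[ready U (crit & ack)]) = {q0, q1, q2, q3}
|Sat(A[ready U (crit & ack)])| = |{q0, q1, q2, q3}| = 4.

4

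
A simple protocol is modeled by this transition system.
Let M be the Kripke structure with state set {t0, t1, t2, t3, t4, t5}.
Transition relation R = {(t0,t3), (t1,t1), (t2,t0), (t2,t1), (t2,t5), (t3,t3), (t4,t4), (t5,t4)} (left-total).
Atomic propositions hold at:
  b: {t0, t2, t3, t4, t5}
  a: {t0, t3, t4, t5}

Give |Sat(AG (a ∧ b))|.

Sat(a ∧ b) = {t0, t3, t4, t5}
AG (a ∧ b): greatest fixpoint, start Z0 = {t0, t3, t4, t5}, keep only states in Sat with every successor in Z. Already a fixed point.
Sat(AG (a ∧ b)) = {t0, t3, t4, t5}
|Sat(AG (a ∧ b))| = |{t0, t3, t4, t5}| = 4.

4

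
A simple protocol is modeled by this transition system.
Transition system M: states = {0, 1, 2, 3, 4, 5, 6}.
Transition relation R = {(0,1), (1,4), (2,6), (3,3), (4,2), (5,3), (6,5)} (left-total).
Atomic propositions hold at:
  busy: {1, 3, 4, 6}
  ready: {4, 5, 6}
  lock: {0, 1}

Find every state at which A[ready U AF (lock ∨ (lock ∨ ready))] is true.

{0, 1, 2, 4, 5, 6}

Sat(lock ∨ ready) = {0, 1, 4, 5, 6}
Sat(lock ∨ (lock ∨ ready)) = {0, 1, 4, 5, 6}
AF (lock ∨ (lock ∨ ready)): least fixpoint, start Z0 = {0, 1, 4, 5, 6}, add states with every successor in Z. Z1 = {0, 1, 2, 4, 5, 6}; fixed.
Sat(AF (lock ∨ (lock ∨ ready))) = {0, 1, 2, 4, 5, 6}
A[ready U AF (lock ∨ (lock ∨ ready))]: least fixpoint, start Z0 = Sat(AF (lock ∨ (lock ∨ ready))) = {0, 1, 2, 4, 5, 6}, add states in Sat(ready) with every successor in Z. Already a fixed point.
Sat(A[ready U AF (lock ∨ (lock ∨ ready))]) = {0, 1, 2, 4, 5, 6}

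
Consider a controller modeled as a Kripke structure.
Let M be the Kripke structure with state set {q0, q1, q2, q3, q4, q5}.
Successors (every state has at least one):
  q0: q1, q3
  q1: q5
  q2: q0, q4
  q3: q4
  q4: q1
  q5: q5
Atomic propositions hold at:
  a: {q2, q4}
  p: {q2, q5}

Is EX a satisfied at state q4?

No

Sat(EX a) = {s : some successor in {q2, q4}} = {q2, q3}
q4 ∉ Sat(EX a) = {q2, q3}, so the formula does not hold at q4.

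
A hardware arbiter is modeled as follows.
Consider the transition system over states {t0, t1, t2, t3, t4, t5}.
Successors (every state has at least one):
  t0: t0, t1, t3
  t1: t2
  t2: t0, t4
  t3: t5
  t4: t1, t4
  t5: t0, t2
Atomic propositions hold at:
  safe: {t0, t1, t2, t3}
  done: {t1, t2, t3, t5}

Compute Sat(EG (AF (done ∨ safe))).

{t0, t1, t2, t3, t5}

Sat(done ∨ safe) = {t0, t1, t2, t3, t5}
AF (done ∨ safe): least fixpoint, start Z0 = {t0, t1, t2, t3, t5}, add states with every successor in Z. Already a fixed point.
Sat(AF (done ∨ safe)) = {t0, t1, t2, t3, t5}
EG (AF (done ∨ safe)): greatest fixpoint, start Z0 = {t0, t1, t2, t3, t5}, keep only states in Sat with some successor in Z. Already a fixed point.
Sat(EG (AF (done ∨ safe))) = {t0, t1, t2, t3, t5}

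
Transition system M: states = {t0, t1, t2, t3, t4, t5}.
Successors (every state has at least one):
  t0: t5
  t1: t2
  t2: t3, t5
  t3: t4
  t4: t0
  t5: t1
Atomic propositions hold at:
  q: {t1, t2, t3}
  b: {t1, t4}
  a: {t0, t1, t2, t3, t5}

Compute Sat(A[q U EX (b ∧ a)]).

{t5}

Sat(b ∧ a) = {t1}
Sat(EX (b ∧ a)) = {s : some successor in {t1}} = {t5}
A[q U EX (b ∧ a)]: least fixpoint, start Z0 = Sat(EX (b ∧ a)) = {t5}, add states in Sat(q) with every successor in Z. Already a fixed point.
Sat(A[q U EX (b ∧ a)]) = {t5}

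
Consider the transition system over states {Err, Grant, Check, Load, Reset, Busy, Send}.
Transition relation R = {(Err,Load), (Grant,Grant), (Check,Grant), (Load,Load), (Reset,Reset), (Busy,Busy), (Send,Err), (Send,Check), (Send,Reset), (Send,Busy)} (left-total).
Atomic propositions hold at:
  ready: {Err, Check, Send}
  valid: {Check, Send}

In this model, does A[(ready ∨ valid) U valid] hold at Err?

Sat(ready ∨ valid) = {Err, Check, Send}
A[(ready ∨ valid) U valid]: least fixpoint, start Z0 = Sat(valid) = {Check, Send}, add states in Sat(ready ∨ valid) with every successor in Z. Already a fixed point.
Sat(A[(ready ∨ valid) U valid]) = {Check, Send}
Err ∉ Sat(A[(ready ∨ valid) U valid]) = {Check, Send}, so the formula does not hold at Err.

No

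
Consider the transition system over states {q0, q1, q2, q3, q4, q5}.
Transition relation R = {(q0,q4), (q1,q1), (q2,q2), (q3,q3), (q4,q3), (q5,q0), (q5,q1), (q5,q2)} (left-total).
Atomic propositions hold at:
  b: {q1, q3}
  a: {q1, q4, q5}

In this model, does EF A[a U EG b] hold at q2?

EG b: greatest fixpoint, start Z0 = {q1, q3}, keep only states in Sat with some successor in Z. Already a fixed point.
Sat(EG b) = {q1, q3}
A[a U EG b]: least fixpoint, start Z0 = Sat(EG b) = {q1, q3}, add states in Sat(a) with every successor in Z. Z1 = {q1, q3, q4}; fixed.
Sat(A[a U EG b]) = {q1, q3, q4}
EF A[a U EG b]: least fixpoint, start Z0 = {q1, q3, q4}, add states with some successor in Z. Z1 = {q0, q1, q3, q4, q5}; fixed.
Sat(EF A[a U EG b]) = {q0, q1, q3, q4, q5}
q2 ∉ Sat(EF A[a U EG b]) = {q0, q1, q3, q4, q5}, so the formula does not hold at q2.

No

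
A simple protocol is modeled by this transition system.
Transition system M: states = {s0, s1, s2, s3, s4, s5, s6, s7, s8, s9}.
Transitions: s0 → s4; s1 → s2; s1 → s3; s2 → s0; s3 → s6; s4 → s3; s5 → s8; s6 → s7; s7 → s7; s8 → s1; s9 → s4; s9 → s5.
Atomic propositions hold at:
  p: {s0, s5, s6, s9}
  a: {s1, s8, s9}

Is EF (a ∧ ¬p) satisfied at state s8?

Sat(¬p) = {s1, s2, s3, s4, s7, s8}
Sat(a ∧ ¬p) = {s1, s8}
EF (a ∧ ¬p): least fixpoint, start Z0 = {s1, s8}, add states with some successor in Z. Z1 = {s1, s5, s8}; Z2 = {s1, s5, s8, s9}; fixed.
Sat(EF (a ∧ ¬p)) = {s1, s5, s8, s9}
s8 ∈ Sat(EF (a ∧ ¬p)) = {s1, s5, s8, s9}, so the formula holds at s8.

Yes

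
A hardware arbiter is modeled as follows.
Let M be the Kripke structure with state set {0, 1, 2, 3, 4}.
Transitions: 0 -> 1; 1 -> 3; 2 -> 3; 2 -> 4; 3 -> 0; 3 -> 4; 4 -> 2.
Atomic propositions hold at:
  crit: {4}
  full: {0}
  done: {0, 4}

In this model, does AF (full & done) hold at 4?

No

Sat(full & done) = {0}
AF (full & done): least fixpoint, start Z0 = {0}, add states with every successor in Z. Already a fixed point.
Sat(AF (full & done)) = {0}
4 ∉ Sat(AF (full & done)) = {0}, so the formula does not hold at 4.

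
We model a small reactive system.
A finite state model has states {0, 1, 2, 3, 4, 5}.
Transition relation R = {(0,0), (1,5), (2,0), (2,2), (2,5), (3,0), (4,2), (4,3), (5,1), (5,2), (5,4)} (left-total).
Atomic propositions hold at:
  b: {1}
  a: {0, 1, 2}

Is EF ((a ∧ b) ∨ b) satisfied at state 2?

Yes

Sat(a ∧ b) = {1}
Sat((a ∧ b) ∨ b) = {1}
EF ((a ∧ b) ∨ b): least fixpoint, start Z0 = {1}, add states with some successor in Z. Z1 = {1, 5}; Z2 = {1, 2, 5}; Z3 = {1, 2, 4, 5}; fixed.
Sat(EF ((a ∧ b) ∨ b)) = {1, 2, 4, 5}
2 ∈ Sat(EF ((a ∧ b) ∨ b)) = {1, 2, 4, 5}, so the formula holds at 2.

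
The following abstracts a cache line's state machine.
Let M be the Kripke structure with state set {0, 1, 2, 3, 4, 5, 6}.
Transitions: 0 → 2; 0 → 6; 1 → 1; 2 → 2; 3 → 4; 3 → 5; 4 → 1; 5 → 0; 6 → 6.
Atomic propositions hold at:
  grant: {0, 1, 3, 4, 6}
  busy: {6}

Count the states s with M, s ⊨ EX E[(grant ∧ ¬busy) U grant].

6

Sat(¬busy) = {0, 1, 2, 3, 4, 5}
Sat(grant ∧ ¬busy) = {0, 1, 3, 4}
E[(grant ∧ ¬busy) U grant]: least fixpoint, start Z0 = Sat(grant) = {0, 1, 3, 4, 6}, add states in Sat(grant ∧ ¬busy) with some successor in Z. Already a fixed point.
Sat(E[(grant ∧ ¬busy) U grant]) = {0, 1, 3, 4, 6}
Sat(EX E[(grant ∧ ¬busy) U grant]) = {s : some successor in {0, 1, 3, 4, 6}} = {0, 1, 3, 4, 5, 6}
|Sat(EX E[(grant ∧ ¬busy) U grant])| = |{0, 1, 3, 4, 5, 6}| = 6.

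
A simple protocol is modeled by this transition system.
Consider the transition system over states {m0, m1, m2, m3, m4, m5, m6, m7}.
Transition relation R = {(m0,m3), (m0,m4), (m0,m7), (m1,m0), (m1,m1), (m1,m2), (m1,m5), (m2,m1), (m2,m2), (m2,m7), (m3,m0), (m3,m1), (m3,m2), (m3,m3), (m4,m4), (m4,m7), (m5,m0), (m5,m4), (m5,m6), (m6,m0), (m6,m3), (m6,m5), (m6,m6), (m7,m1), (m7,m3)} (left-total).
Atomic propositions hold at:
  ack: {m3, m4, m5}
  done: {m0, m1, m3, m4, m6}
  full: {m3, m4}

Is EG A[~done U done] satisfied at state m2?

No

Sat(~done) = {m2, m5, m7}
A[~done U done]: least fixpoint, start Z0 = Sat(done) = {m0, m1, m3, m4, m6}, add states in Sat(~done) with every successor in Z. Z1 = {m0, m1, m3, m4, m5, m6, m7}; fixed.
Sat(A[~done U done]) = {m0, m1, m3, m4, m5, m6, m7}
EG A[~done U done]: greatest fixpoint, start Z0 = {m0, m1, m3, m4, m5, m6, m7}, keep only states in Sat with some successor in Z. Already a fixed point.
Sat(EG A[~done U done]) = {m0, m1, m3, m4, m5, m6, m7}
m2 ∉ Sat(EG A[~done U done]) = {m0, m1, m3, m4, m5, m6, m7}, so the formula does not hold at m2.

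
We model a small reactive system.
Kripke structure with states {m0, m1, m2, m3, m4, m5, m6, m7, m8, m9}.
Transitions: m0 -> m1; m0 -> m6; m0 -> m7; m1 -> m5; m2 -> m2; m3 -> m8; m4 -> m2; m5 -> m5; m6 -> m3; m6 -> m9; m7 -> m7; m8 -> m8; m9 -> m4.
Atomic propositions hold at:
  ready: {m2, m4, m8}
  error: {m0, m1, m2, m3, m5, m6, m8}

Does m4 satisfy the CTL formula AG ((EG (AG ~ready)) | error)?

Sat(~ready) = {m0, m1, m3, m5, m6, m7, m9}
AG ~ready: greatest fixpoint, start Z0 = {m0, m1, m3, m5, m6, m7, m9}, keep only states in Sat with every successor in Z. Z1 = {m0, m1, m5, m6, m7}; Z2 = {m0, m1, m5, m7}; Z3 = {m1, m5, m7}; fixed.
Sat(AG ~ready) = {m1, m5, m7}
EG (AG ~ready): greatest fixpoint, start Z0 = {m1, m5, m7}, keep only states in Sat with some successor in Z. Already a fixed point.
Sat(EG (AG ~ready)) = {m1, m5, m7}
Sat((EG (AG ~ready)) | error) = {m0, m1, m2, m3, m5, m6, m7, m8}
AG ((EG (AG ~ready)) | error): greatest fixpoint, start Z0 = {m0, m1, m2, m3, m5, m6, m7, m8}, keep only states in Sat with every successor in Z. Z1 = {m0, m1, m2, m3, m5, m7, m8}; Z2 = {m1, m2, m3, m5, m7, m8}; fixed.
Sat(AG ((EG (AG ~ready)) | error)) = {m1, m2, m3, m5, m7, m8}
m4 ∉ Sat(AG ((EG (AG ~ready)) | error)) = {m1, m2, m3, m5, m7, m8}, so the formula does not hold at m4.

No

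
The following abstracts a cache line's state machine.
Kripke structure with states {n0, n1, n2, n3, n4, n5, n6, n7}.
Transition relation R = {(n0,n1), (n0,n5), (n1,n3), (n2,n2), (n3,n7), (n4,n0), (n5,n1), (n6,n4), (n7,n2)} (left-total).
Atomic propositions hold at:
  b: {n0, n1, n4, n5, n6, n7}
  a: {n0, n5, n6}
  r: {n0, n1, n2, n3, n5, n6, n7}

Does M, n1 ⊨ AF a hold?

No

AF a: least fixpoint, start Z0 = {n0, n5, n6}, add states with every successor in Z. Z1 = {n0, n4, n5, n6}; fixed.
Sat(AF a) = {n0, n4, n5, n6}
n1 ∉ Sat(AF a) = {n0, n4, n5, n6}, so the formula does not hold at n1.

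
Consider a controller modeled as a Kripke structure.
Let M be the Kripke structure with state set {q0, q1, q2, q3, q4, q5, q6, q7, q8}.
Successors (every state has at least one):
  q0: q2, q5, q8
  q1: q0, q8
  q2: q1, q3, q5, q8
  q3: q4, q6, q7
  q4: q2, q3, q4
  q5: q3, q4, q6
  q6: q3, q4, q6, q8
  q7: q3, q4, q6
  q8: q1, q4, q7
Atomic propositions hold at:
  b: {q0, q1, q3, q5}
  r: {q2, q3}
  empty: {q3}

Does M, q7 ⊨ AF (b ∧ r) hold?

Sat(b ∧ r) = {q3}
AF (b ∧ r): least fixpoint, start Z0 = {q3}, add states with every successor in Z. Already a fixed point.
Sat(AF (b ∧ r)) = {q3}
q7 ∉ Sat(AF (b ∧ r)) = {q3}, so the formula does not hold at q7.

No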